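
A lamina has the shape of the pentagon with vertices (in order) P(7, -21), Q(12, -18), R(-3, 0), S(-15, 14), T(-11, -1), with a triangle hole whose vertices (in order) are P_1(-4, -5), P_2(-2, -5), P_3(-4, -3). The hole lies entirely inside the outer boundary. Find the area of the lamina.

216.5

Outer boundary:
Apply the shoelace (surveyor's) formula: 2A = Σ (x_i·y_{i+1} − x_{i+1}·y_i), indices taken mod 5.
Cross-terms: 126, -54, -42, 169, 238  ⇒  Σ = 437
Area = |Σ|/2 = 218.5.
Hole:
Apply Gauss's area formula: 2A = Σ (x_i·y_{i+1} − x_{i+1}·y_i), indices taken mod 3.
Cross-terms: 10, -14, 8  ⇒  Σ = 4
Area = |Σ|/2 = 2.
Net area = 218.5 − 2 = 216.5.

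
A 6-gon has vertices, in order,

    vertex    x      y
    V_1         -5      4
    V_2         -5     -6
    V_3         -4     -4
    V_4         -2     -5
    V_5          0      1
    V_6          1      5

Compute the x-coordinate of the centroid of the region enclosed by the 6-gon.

-649/252

Apply the shoelace (surveyor's) formula. First the cross-terms c_i = x_i·y_{i+1} − x_{i+1}·y_i:
  50, -4, 12, -2, -1, 29  ⇒  2A = 84, A = 42.
Then Σ (x_i + x_{i+1})·c_i = -649, so x̄ = -649 / (6·42) = -649/252.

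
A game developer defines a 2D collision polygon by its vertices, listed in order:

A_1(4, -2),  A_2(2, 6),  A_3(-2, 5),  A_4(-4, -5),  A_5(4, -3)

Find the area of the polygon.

Cross-terms: 28, 22, 30, 32, 4  ⇒  Σ = 116
Area = |Σ|/2 = 58.

58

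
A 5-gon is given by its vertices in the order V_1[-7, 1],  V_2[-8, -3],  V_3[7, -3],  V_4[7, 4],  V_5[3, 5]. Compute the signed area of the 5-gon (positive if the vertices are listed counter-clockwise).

Apply the shoelace formula: 2A = Σ (x_i·y_{i+1} − x_{i+1}·y_i), indices taken mod 5.
Σ = (29) + (45) + (49) + (23) + (38) = 184
Signed area = Σ/2 = 92 (positive ⇒ counter-clockwise traversal).

92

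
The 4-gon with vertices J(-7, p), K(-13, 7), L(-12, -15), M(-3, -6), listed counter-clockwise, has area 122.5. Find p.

3

The doubled signed area Σ (x_i y_{i+1} − x_{i+1} y_i) is linear in p.
With p=0 it equals 215; the coefficient of p is 10 (from the two edges through J).
So 10·p + 215 = 2·122.5 = 245 ⇒ p = 3.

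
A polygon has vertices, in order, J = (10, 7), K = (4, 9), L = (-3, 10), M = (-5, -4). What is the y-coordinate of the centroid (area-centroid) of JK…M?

221/49

Apply Gauss's area formula. First the cross-terms c_i = x_i·y_{i+1} − x_{i+1}·y_i:
  62, 67, 62, 5  ⇒  2A = 196, A = 98.
Then Σ (y_i + y_{i+1})·c_i = 2652, so ȳ = 2652 / (6·98) = 221/49.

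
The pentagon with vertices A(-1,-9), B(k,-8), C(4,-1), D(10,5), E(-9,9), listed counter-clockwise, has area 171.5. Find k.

Write out the shoelace sum; only the two edges meeting at B involve k:
2·Area = [((-1)·(-8) − k·(-9)) + (k·(-1) − 4·(-8))] + 255
       = 8·k + 295 = 343
⇒ k = 6.

6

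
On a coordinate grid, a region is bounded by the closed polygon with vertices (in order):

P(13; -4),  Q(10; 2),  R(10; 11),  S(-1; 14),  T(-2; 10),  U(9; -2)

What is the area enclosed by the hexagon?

114.5

Apply Gauss's area formula: 2A = Σ (x_i·y_{i+1} − x_{i+1}·y_i), indices taken mod 6.
Σ = (66) + (90) + (151) + (18) + (-86) + (-10) = 229
Area = |Σ|/2 = 114.5.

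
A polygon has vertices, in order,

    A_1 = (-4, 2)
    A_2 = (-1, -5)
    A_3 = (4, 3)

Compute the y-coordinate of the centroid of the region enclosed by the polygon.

Apply the shoelace (surveyor's) formula. First the cross-terms c_i = x_i·y_{i+1} − x_{i+1}·y_i:
  22, 17, 20  ⇒  2A = 59, A = 29.5.
Then Σ (y_i + y_{i+1})·c_i = 0, so ȳ = 0 / (6·29.5) = 0.

0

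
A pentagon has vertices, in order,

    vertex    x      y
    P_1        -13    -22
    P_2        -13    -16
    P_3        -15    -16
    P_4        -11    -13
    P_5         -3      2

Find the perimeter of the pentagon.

56

|P_1P_2| = √((0)² + (6)²) = √36 = 6
|P_2P_3| = √((-2)² + (0)²) = √4 = 2
|P_3P_4| = √((4)² + (3)²) = √25 = 5
|P_4P_5| = √((8)² + (15)²) = √289 = 17
|P_5P_1| = √((-10)² + (-24)²) = √676 = 26
Perimeter = 6 + 2 + 5 + 17 + 26 = 56.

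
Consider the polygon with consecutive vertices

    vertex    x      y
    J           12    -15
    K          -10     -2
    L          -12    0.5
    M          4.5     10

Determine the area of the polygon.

Apply the surveyor's formula: 2A = Σ (x_i·y_{i+1} − x_{i+1}·y_i), indices taken mod 4.
Cross-terms: -174, -29, -122.25, -187.5  ⇒  Σ = -512.75
Area = |Σ|/2 = 256.375.

256.375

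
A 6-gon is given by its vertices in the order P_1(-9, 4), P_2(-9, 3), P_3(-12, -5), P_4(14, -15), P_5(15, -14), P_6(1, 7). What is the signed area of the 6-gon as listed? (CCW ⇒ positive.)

277.5

Σ = (9) + (81) + (250) + (29) + (119) + (67) = 555
Signed area = Σ/2 = 277.5 (positive ⇒ counter-clockwise traversal).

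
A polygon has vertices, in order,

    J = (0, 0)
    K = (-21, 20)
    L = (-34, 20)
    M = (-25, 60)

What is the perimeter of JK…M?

|JK| = √((-21)² + (20)²) = √841 = 29
|KL| = √((-13)² + (0)²) = √169 = 13
|LM| = √((9)² + (40)²) = √1681 = 41
|MJ| = √((25)² + (-60)²) = √4225 = 65
Perimeter = 29 + 13 + 41 + 65 = 148.

148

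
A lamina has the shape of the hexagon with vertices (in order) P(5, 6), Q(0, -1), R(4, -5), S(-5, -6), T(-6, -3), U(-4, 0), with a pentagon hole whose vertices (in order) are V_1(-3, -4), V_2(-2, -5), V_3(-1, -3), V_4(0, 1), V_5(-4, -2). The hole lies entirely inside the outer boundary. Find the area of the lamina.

Outer boundary:
Apply Gauss's area formula: 2A = Σ (x_i·y_{i+1} − x_{i+1}·y_i), indices taken mod 6.
Σ = (-5) + (4) + (-49) + (-21) + (-12) + (-24) = -107
Area = |Σ|/2 = 53.5.
Hole:
Apply the shoelace formula: 2A = Σ (x_i·y_{i+1} − x_{i+1}·y_i), indices taken mod 5.
V_1→V_2: (-3)(-5) − (-2)(-4) = 7
V_2→V_3: (-2)(-3) − (-1)(-5) = 1
V_3→V_4: (-1)(1) − (0)(-3) = -1
V_4→V_5: (0)(-2) − (-4)(1) = 4
V_5→V_1: (-4)(-4) − (-3)(-2) = 10
Σ = 21
Area = |Σ|/2 = 10.5.
Net area = 53.5 − 10.5 = 43.

43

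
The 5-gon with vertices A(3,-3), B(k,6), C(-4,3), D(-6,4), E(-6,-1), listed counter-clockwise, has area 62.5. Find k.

5

Write out the shoelace sum; only the two edges meeting at B involve k:
2·Area = [(3·6 − k·(-3)) + (k·3 − (-4)·6)] + 53
       = 6·k + 95 = 125
⇒ k = 5.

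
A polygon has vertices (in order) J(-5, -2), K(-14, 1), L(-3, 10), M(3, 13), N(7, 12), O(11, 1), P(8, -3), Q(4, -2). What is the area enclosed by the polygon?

241

Σ = (-33) + (-137) + (-69) + (-55) + (-125) + (-41) + (-4) + (-18) = -482
Area = |Σ|/2 = 241.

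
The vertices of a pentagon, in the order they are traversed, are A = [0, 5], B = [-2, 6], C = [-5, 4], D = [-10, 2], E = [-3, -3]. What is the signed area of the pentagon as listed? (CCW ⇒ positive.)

Apply the shoelace formula: 2A = Σ (x_i·y_{i+1} − x_{i+1}·y_i), indices taken mod 5.
Σ = (10) + (22) + (30) + (36) + (-15) = 83
Signed area = Σ/2 = 41.5 (positive ⇒ counter-clockwise traversal).

41.5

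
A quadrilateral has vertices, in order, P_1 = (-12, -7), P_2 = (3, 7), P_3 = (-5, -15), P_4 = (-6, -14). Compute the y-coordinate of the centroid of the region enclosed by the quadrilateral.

Apply the shoelace formula. First the cross-terms c_i = x_i·y_{i+1} − x_{i+1}·y_i:
  -63, -10, -20, -126  ⇒  2A = -219, A = -109.5.
Then Σ (y_i + y_{i+1})·c_i = 3306, so ȳ = 3306 / (6·(-109.5)) = -1102/219.

-1102/219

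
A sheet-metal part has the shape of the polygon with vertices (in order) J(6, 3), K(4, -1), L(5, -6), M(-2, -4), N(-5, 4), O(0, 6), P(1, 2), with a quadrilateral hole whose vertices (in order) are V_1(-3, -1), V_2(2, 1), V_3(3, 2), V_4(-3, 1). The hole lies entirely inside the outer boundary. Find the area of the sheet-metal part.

Outer boundary:
Apply the shoelace formula: 2A = Σ (x_i·y_{i+1} − x_{i+1}·y_i), indices taken mod 7.
Σ = (-18) + (-19) + (-32) + (-28) + (-30) + (-6) + (-9) = -142
Area = |Σ|/2 = 71.
Hole:
Apply Gauss's area formula: 2A = Σ (x_i·y_{i+1} − x_{i+1}·y_i), indices taken mod 4.
Cross-terms: -1, 1, 9, 6  ⇒  Σ = 15
Area = |Σ|/2 = 7.5.
Net area = 71 − 7.5 = 63.5.

63.5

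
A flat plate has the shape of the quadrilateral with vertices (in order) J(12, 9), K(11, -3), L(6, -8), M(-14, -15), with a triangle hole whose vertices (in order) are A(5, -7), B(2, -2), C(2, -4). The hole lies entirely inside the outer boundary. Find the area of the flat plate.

Outer boundary:
Apply the shoelace formula: 2A = Σ (x_i·y_{i+1} − x_{i+1}·y_i), indices taken mod 4.
Σ = (-135) + (-70) + (-202) + (54) = -353
Area = |Σ|/2 = 176.5.
Hole:
Σ = (4) + (-4) + (6) = 6
Area = |Σ|/2 = 3.
Net area = 176.5 − 3 = 173.5.

173.5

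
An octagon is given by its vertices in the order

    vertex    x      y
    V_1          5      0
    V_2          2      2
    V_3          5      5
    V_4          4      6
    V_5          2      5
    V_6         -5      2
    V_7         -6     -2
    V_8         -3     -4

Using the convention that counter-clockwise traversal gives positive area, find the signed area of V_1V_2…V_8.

Apply the shoelace formula: 2A = Σ (x_i·y_{i+1} − x_{i+1}·y_i), indices taken mod 8.
Σ = (10) + (0) + (10) + (8) + (29) + (22) + (18) + (20) = 117
Signed area = Σ/2 = 58.5 (positive ⇒ counter-clockwise traversal).

58.5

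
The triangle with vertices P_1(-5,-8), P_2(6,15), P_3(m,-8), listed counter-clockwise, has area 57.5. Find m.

-10

Write out the shoelace sum; only the two edges meeting at P_3 involve m:
2·Area = [(6·(-8) − m·15) + (m·(-8) − (-5)·(-8))] + -27
       = -23·m + -115 = 115
⇒ m = -10.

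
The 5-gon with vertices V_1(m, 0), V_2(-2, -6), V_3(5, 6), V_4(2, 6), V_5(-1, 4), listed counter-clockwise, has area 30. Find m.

Write out the shoelace sum; only the two edges meeting at V_1 involve m:
2·Area = [((-1)·0 − m·4) + (m·(-6) − (-2)·0)] + 50
       = -10·m + 50 = 60
⇒ m = -1.

-1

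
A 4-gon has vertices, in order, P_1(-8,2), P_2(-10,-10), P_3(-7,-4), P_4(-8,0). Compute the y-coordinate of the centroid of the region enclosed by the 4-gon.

-142/33

Apply Gauss's area formula. First the cross-terms c_i = x_i·y_{i+1} − x_{i+1}·y_i:
  100, -30, -32, -16  ⇒  2A = 22, A = 11.
Then Σ (y_i + y_{i+1})·c_i = -284, so ȳ = -284 / (6·11) = -142/33.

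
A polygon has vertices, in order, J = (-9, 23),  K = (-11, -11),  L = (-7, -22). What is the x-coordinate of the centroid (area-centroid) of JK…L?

Apply the shoelace formula. First the cross-terms c_i = x_i·y_{i+1} − x_{i+1}·y_i:
  352, 165, -359  ⇒  2A = 158, A = 79.
Then Σ (x_i + x_{i+1})·c_i = -4266, so x̄ = -4266 / (6·79) = -9.

-9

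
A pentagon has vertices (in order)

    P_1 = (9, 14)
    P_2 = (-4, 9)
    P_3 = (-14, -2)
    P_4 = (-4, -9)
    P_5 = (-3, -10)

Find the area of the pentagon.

225

Apply the surveyor's formula: 2A = Σ (x_i·y_{i+1} − x_{i+1}·y_i), indices taken mod 5.
Σ = (137) + (134) + (118) + (13) + (48) = 450
Area = |Σ|/2 = 225.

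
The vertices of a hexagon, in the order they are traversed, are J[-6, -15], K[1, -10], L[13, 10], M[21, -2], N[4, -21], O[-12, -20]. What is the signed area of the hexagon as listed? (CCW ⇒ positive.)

-363

Apply Gauss's area formula: 2A = Σ (x_i·y_{i+1} − x_{i+1}·y_i), indices taken mod 6.
J→K: (-6)(-10) − (1)(-15) = 75
K→L: (1)(10) − (13)(-10) = 140
L→M: (13)(-2) − (21)(10) = -236
M→N: (21)(-21) − (4)(-2) = -433
N→O: (4)(-20) − (-12)(-21) = -332
O→J: (-12)(-15) − (-6)(-20) = 60
Σ = -726
Signed area = Σ/2 = -363 (negative ⇒ clockwise traversal).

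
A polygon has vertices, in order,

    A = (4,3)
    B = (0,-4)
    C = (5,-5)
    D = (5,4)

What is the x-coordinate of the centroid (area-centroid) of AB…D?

Apply the shoelace formula. First the cross-terms c_i = x_i·y_{i+1} − x_{i+1}·y_i:
  -16, 20, 45, -1  ⇒  2A = 48, A = 24.
Then Σ (x_i + x_{i+1})·c_i = 477, so x̄ = 477 / (6·24) = 3.3125.

3.3125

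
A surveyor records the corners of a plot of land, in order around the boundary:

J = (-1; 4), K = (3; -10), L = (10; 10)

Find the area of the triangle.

89

Σ = (-2) + (130) + (50) = 178
Area = |Σ|/2 = 89.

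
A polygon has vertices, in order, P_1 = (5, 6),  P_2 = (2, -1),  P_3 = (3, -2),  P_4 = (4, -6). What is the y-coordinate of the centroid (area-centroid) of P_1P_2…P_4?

-1/39

Apply Gauss's area formula. First the cross-terms c_i = x_i·y_{i+1} − x_{i+1}·y_i:
  -17, -1, -10, 54  ⇒  2A = 26, A = 13.
Then Σ (y_i + y_{i+1})·c_i = -2, so ȳ = -2 / (6·13) = -1/39.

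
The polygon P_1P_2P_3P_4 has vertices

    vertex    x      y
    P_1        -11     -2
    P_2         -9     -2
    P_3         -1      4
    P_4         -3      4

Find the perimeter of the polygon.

24

|P_1P_2| = √((2)² + (0)²) = √4 = 2
|P_2P_3| = √((8)² + (6)²) = √100 = 10
|P_3P_4| = √((-2)² + (0)²) = √4 = 2
|P_4P_1| = √((-8)² + (-6)²) = √100 = 10
Perimeter = 2 + 10 + 2 + 10 = 24.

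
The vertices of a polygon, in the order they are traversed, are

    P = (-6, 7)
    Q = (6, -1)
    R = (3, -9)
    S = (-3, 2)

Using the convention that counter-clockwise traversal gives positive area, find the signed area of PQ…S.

-58.5

Apply the shoelace (surveyor's) formula: 2A = Σ (x_i·y_{i+1} − x_{i+1}·y_i), indices taken mod 4.
Σ = (-36) + (-51) + (-21) + (-9) = -117
Signed area = Σ/2 = -58.5 (negative ⇒ clockwise traversal).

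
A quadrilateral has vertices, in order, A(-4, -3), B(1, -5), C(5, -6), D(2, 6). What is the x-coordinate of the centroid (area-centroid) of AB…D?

Apply the shoelace formula. First the cross-terms c_i = x_i·y_{i+1} − x_{i+1}·y_i:
  23, 19, 42, 18  ⇒  2A = 102, A = 51.
Then Σ (x_i + x_{i+1})·c_i = 303, so x̄ = 303 / (6·51) = 101/102.

101/102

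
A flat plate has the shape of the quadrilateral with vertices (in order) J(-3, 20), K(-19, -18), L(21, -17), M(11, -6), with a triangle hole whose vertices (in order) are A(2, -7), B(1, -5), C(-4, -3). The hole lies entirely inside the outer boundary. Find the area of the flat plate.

Outer boundary:
Apply Gauss's area formula: 2A = Σ (x_i·y_{i+1} − x_{i+1}·y_i), indices taken mod 4.
J→K: (-3)(-18) − (-19)(20) = 434
K→L: (-19)(-17) − (21)(-18) = 701
L→M: (21)(-6) − (11)(-17) = 61
M→J: (11)(20) − (-3)(-6) = 202
Σ = 1398
Area = |Σ|/2 = 699.
Hole:
Apply the shoelace formula: 2A = Σ (x_i·y_{i+1} − x_{i+1}·y_i), indices taken mod 3.
Cross-terms: -3, -23, 34  ⇒  Σ = 8
Area = |Σ|/2 = 4.
Net area = 699 − 4 = 695.

695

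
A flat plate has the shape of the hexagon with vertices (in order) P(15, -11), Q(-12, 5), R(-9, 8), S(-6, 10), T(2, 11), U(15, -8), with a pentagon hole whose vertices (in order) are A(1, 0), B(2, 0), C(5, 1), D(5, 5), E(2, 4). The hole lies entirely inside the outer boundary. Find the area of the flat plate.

217

Outer boundary:
Apply Gauss's area formula: 2A = Σ (x_i·y_{i+1} − x_{i+1}·y_i), indices taken mod 6.
Σ = (-57) + (-51) + (-42) + (-86) + (-181) + (-45) = -462
Area = |Σ|/2 = 231.
Hole:
Σ = (0) + (2) + (20) + (10) + (-4) = 28
Area = |Σ|/2 = 14.
Net area = 231 − 14 = 217.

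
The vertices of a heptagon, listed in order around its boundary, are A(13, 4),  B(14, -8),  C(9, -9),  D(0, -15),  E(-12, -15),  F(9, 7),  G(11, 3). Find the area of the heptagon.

261.5

Apply the surveyor's formula: 2A = Σ (x_i·y_{i+1} − x_{i+1}·y_i), indices taken mod 7.
Σ = (-160) + (-54) + (-135) + (-180) + (51) + (-50) + (5) = -523
Area = |Σ|/2 = 261.5.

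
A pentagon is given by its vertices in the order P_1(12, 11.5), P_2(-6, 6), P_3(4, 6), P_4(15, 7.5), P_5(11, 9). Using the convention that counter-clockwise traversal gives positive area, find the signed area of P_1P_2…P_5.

Apply the surveyor's formula: 2A = Σ (x_i·y_{i+1} − x_{i+1}·y_i), indices taken mod 5.
Σ = (141) + (-60) + (-60) + (52.5) + (18.5) = 92
Signed area = Σ/2 = 46 (positive ⇒ counter-clockwise traversal).

46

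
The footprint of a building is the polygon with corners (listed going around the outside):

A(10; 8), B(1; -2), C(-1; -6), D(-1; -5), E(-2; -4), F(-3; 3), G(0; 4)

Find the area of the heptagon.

56.5

A→B: (10)(-2) − (1)(8) = -28
B→C: (1)(-6) − (-1)(-2) = -8
C→D: (-1)(-5) − (-1)(-6) = -1
D→E: (-1)(-4) − (-2)(-5) = -6
E→F: (-2)(3) − (-3)(-4) = -18
F→G: (-3)(4) − (0)(3) = -12
G→A: (0)(8) − (10)(4) = -40
Σ = -113
Area = |Σ|/2 = 56.5.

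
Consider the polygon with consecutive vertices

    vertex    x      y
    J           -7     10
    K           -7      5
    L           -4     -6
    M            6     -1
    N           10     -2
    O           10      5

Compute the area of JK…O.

Apply the shoelace (surveyor's) formula: 2A = Σ (x_i·y_{i+1} − x_{i+1}·y_i), indices taken mod 6.
Σ = (35) + (62) + (40) + (-2) + (70) + (135) = 340
Area = |Σ|/2 = 170.

170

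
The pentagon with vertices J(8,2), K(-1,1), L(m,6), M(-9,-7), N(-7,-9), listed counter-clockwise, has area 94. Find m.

The doubled signed area Σ (x_i y_{i+1} − x_{i+1} y_i) is linear in m.
With m=0 it equals 148; the coefficient of m is -8 (from the two edges through L).
So -8·m + 148 = 2·94 = 188 ⇒ m = -5.

-5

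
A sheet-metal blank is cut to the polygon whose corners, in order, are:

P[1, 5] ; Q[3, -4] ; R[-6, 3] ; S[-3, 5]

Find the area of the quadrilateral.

Cross-terms: -19, -15, -21, -20  ⇒  Σ = -75
Area = |Σ|/2 = 37.5.

37.5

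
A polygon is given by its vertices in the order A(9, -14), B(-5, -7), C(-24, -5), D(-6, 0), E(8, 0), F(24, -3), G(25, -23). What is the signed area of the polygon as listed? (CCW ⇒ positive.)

Apply the surveyor's formula: 2A = Σ (x_i·y_{i+1} − x_{i+1}·y_i), indices taken mod 7.
Cross-terms: -133, -143, -30, 0, -24, -477, -143  ⇒  Σ = -950
Signed area = Σ/2 = -475 (negative ⇒ clockwise traversal).

-475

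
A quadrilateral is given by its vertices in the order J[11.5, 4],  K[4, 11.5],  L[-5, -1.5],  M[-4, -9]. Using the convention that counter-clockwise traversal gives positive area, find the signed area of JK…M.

Apply the shoelace (surveyor's) formula: 2A = Σ (x_i·y_{i+1} − x_{i+1}·y_i), indices taken mod 4.
Σ = (116.25) + (51.5) + (39) + (87.5) = 294.25
Signed area = Σ/2 = 147.125 (positive ⇒ counter-clockwise traversal).

147.125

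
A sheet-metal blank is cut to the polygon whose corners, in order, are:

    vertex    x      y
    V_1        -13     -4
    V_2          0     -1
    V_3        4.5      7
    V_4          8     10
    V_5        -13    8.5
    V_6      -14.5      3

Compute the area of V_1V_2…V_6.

192.875

Apply the shoelace formula: 2A = Σ (x_i·y_{i+1} − x_{i+1}·y_i), indices taken mod 6.
Σ = (13) + (4.5) + (-11) + (198) + (84.25) + (97) = 385.75
Area = |Σ|/2 = 192.875.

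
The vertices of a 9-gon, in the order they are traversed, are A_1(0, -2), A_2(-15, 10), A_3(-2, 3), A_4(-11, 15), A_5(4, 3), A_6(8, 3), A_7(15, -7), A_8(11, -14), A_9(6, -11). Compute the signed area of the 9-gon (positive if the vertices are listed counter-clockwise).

Σ = (-30) + (-25) + (3) + (-93) + (-12) + (-101) + (-133) + (-37) + (-12) = -440
Signed area = Σ/2 = -220 (negative ⇒ clockwise traversal).

-220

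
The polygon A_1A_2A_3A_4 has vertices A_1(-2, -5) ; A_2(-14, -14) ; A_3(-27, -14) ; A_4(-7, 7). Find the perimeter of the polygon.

|A_1A_2| = √((-12)² + (-9)²) = √225 = 15
|A_2A_3| = √((-13)² + (0)²) = √169 = 13
|A_3A_4| = √((20)² + (21)²) = √841 = 29
|A_4A_1| = √((5)² + (-12)²) = √169 = 13
Perimeter = 15 + 13 + 29 + 13 = 70.

70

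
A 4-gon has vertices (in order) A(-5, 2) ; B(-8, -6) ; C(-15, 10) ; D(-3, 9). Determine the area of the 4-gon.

95

A→B: (-5)(-6) − (-8)(2) = 46
B→C: (-8)(10) − (-15)(-6) = -170
C→D: (-15)(9) − (-3)(10) = -105
D→A: (-3)(2) − (-5)(9) = 39
Σ = -190
Area = |Σ|/2 = 95.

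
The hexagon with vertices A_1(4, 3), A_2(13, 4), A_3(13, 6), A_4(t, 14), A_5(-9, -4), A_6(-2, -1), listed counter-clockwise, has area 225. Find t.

-14

The doubled signed area Σ (x_i y_{i+1} − x_{i+1} y_i) is linear in t.
With t=0 it equals 310; the coefficient of t is -10 (from the two edges through A_4).
So -10·t + 310 = 2·225 = 450 ⇒ t = -14.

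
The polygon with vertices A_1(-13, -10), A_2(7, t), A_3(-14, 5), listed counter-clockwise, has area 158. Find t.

6

The doubled signed area Σ (x_i y_{i+1} − x_{i+1} y_i) is linear in t.
With t=0 it equals 310; the coefficient of t is 1 (from the two edges through A_2).
So 1·t + 310 = 2·158 = 316 ⇒ t = 6.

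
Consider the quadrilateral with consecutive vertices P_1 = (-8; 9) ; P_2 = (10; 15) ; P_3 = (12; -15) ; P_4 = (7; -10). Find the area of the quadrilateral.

Σ = (-210) + (-330) + (-15) + (-17) = -572
Area = |Σ|/2 = 286.

286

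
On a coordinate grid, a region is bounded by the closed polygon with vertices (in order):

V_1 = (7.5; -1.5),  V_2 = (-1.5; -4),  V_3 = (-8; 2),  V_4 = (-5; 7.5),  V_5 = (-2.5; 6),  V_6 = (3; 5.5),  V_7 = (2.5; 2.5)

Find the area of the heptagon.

94.5

Apply the shoelace formula: 2A = Σ (x_i·y_{i+1} − x_{i+1}·y_i), indices taken mod 7.
Σ = (-32.25) + (-35) + (-50) + (-11.25) + (-31.75) + (-6.25) + (-22.5) = -189
Area = |Σ|/2 = 94.5.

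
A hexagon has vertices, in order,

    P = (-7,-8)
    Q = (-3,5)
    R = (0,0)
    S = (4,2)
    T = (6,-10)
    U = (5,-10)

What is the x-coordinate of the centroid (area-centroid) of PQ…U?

-20/77

Apply the shoelace (surveyor's) formula. First the cross-terms c_i = x_i·y_{i+1} − x_{i+1}·y_i:
  -59, 0, 0, -52, -10, -110  ⇒  2A = -231, A = -115.5.
Then Σ (x_i + x_{i+1})·c_i = 180, so x̄ = 180 / (6·(-115.5)) = -20/77.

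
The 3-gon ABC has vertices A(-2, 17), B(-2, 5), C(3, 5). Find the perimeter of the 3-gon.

30

|AB| = √((0)² + (-12)²) = √144 = 12
|BC| = √((5)² + (0)²) = √25 = 5
|CA| = √((-5)² + (12)²) = √169 = 13
Perimeter = 12 + 5 + 13 = 30.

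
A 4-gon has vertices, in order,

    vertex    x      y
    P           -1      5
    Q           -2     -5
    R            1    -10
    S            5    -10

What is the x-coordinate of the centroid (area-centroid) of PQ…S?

46/57

Apply the shoelace (surveyor's) formula. First the cross-terms c_i = x_i·y_{i+1} − x_{i+1}·y_i:
  15, 25, 40, 15  ⇒  2A = 95, A = 47.5.
Then Σ (x_i + x_{i+1})·c_i = 230, so x̄ = 230 / (6·47.5) = 46/57.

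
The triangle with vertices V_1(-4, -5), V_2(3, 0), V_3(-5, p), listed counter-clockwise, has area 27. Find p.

Write out the shoelace sum; only the two edges meeting at V_3 involve p:
2·Area = [(3·p − (-5)·0) + ((-5)·(-5) − (-4)·p)] + 15
       = 7·p + 40 = 54
⇒ p = 2.

2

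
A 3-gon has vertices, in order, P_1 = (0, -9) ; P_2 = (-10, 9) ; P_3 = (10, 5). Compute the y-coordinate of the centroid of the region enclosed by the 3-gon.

5/3

Apply the shoelace formula. First the cross-terms c_i = x_i·y_{i+1} − x_{i+1}·y_i:
  -90, -140, -90  ⇒  2A = -320, A = -160.
Then Σ (y_i + y_{i+1})·c_i = -1600, so ȳ = -1600 / (6·(-160)) = 5/3.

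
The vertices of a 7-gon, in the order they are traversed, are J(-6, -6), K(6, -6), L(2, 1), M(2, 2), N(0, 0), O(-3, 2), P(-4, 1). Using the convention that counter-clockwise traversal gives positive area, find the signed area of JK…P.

Apply the surveyor's formula: 2A = Σ (x_i·y_{i+1} − x_{i+1}·y_i), indices taken mod 7.
Σ = (72) + (18) + (2) + (0) + (0) + (5) + (30) = 127
Signed area = Σ/2 = 63.5 (positive ⇒ counter-clockwise traversal).

63.5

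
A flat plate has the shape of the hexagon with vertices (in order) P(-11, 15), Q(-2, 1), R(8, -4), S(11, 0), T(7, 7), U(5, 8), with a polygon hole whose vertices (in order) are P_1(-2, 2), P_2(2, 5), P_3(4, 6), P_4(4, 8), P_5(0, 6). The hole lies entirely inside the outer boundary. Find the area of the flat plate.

151

Outer boundary:
Apply Gauss's area formula: 2A = Σ (x_i·y_{i+1} − x_{i+1}·y_i), indices taken mod 6.
P→Q: (-11)(1) − (-2)(15) = 19
Q→R: (-2)(-4) − (8)(1) = 0
R→S: (8)(0) − (11)(-4) = 44
S→T: (11)(7) − (7)(0) = 77
T→U: (7)(8) − (5)(7) = 21
U→P: (5)(15) − (-11)(8) = 163
Σ = 324
Area = |Σ|/2 = 162.
Hole:
Apply Gauss's area formula: 2A = Σ (x_i·y_{i+1} − x_{i+1}·y_i), indices taken mod 5.
Σ = (-14) + (-8) + (8) + (24) + (12) = 22
Area = |Σ|/2 = 11.
Net area = 162 − 11 = 151.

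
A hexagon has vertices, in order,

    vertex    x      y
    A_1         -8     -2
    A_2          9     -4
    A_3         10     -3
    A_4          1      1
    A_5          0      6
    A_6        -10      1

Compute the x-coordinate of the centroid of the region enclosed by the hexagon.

-329/255

Apply the surveyor's formula. First the cross-terms c_i = x_i·y_{i+1} − x_{i+1}·y_i:
  50, 13, 13, 6, 60, 28  ⇒  2A = 170, A = 85.
Then Σ (x_i + x_{i+1})·c_i = -658, so x̄ = -658 / (6·85) = -329/255.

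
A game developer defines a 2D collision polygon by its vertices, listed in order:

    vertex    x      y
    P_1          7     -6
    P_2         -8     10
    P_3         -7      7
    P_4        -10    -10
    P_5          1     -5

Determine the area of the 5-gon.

Cross-terms: 22, 14, 140, 60, 29  ⇒  Σ = 265
Area = |Σ|/2 = 132.5.

132.5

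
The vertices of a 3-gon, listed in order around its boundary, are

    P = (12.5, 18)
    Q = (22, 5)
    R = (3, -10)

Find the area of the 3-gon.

Apply the shoelace (surveyor's) formula: 2A = Σ (x_i·y_{i+1} − x_{i+1}·y_i), indices taken mod 3.
Σ = (-333.5) + (-235) + (179) = -389.5
Area = |Σ|/2 = 194.75.

194.75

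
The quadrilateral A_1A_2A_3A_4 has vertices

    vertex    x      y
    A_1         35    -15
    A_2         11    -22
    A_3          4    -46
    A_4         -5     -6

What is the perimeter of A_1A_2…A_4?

|A_1A_2| = √((-24)² + (-7)²) = √625 = 25
|A_2A_3| = √((-7)² + (-24)²) = √625 = 25
|A_3A_4| = √((-9)² + (40)²) = √1681 = 41
|A_4A_1| = √((40)² + (-9)²) = √1681 = 41
Perimeter = 25 + 25 + 41 + 41 = 132.

132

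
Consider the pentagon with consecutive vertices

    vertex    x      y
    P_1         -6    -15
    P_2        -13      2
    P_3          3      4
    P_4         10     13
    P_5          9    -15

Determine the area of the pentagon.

379

Apply the surveyor's formula: 2A = Σ (x_i·y_{i+1} − x_{i+1}·y_i), indices taken mod 5.
Σ = (-207) + (-58) + (-1) + (-267) + (-225) = -758
Area = |Σ|/2 = 379.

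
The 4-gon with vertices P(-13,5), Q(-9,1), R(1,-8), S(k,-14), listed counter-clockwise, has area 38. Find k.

The doubled signed area Σ (x_i y_{i+1} − x_{i+1} y_i) is linear in k.
With k=0 it equals -93; the coefficient of k is 13 (from the two edges through S).
So 13·k + -93 = 2·38 = 76 ⇒ k = 13.

13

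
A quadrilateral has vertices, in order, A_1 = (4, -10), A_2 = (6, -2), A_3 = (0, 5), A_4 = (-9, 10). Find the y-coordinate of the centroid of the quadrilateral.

Apply Gauss's area formula. First the cross-terms c_i = x_i·y_{i+1} − x_{i+1}·y_i:
  52, 30, 45, 50  ⇒  2A = 177, A = 88.5.
Then Σ (y_i + y_{i+1})·c_i = 141, so ȳ = 141 / (6·88.5) = 47/177.

47/177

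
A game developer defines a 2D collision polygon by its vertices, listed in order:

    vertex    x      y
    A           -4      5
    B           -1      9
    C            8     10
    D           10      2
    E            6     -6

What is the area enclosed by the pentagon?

131.5

Apply the shoelace (surveyor's) formula: 2A = Σ (x_i·y_{i+1} − x_{i+1}·y_i), indices taken mod 5.
Σ = (-31) + (-82) + (-84) + (-72) + (6) = -263
Area = |Σ|/2 = 131.5.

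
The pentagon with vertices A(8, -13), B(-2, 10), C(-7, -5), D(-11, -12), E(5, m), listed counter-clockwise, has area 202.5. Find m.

-13

Write out the shoelace sum; only the two edges meeting at E involve m:
2·Area = [((-11)·m − 5·(-12)) + (5·(-13) − 8·m)] + 163
       = -19·m + 158 = 405
⇒ m = -13.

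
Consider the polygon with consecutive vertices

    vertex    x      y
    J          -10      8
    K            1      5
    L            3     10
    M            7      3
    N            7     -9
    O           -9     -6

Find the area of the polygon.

Apply the shoelace (surveyor's) formula: 2A = Σ (x_i·y_{i+1} − x_{i+1}·y_i), indices taken mod 6.
Cross-terms: -58, -5, -61, -84, -123, -132  ⇒  Σ = -463
Area = |Σ|/2 = 231.5.

231.5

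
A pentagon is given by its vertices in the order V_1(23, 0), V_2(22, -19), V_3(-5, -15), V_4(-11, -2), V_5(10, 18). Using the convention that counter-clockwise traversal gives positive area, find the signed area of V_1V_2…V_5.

-804.5

Cross-terms: -437, -425, -155, -178, -414  ⇒  Σ = -1609
Signed area = Σ/2 = -804.5 (negative ⇒ clockwise traversal).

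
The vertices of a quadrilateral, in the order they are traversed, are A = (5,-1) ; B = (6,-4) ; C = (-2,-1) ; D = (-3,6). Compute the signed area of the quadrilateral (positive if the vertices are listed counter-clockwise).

Cross-terms: -14, -14, -15, -27  ⇒  Σ = -70
Signed area = Σ/2 = -35 (negative ⇒ clockwise traversal).

-35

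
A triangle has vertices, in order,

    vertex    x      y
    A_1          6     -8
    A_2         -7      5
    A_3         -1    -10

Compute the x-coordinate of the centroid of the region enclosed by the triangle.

-2/3

Apply Gauss's area formula. First the cross-terms c_i = x_i·y_{i+1} − x_{i+1}·y_i:
  -26, 75, 68  ⇒  2A = 117, A = 58.5.
Then Σ (x_i + x_{i+1})·c_i = -234, so x̄ = -234 / (6·58.5) = -2/3.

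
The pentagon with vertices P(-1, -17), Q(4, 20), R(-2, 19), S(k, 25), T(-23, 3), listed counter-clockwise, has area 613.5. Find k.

The doubled signed area Σ (x_i y_{i+1} − x_{i+1} y_i) is linear in k.
With k=0 it equals 1083; the coefficient of k is -16 (from the two edges through S).
So -16·k + 1083 = 2·613.5 = 1227 ⇒ k = -9.

-9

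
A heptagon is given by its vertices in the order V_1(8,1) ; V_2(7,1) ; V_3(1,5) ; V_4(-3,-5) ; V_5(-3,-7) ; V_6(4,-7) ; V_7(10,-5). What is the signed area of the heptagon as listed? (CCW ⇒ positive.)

Σ = (1) + (34) + (10) + (6) + (49) + (50) + (50) = 200
Signed area = Σ/2 = 100 (positive ⇒ counter-clockwise traversal).

100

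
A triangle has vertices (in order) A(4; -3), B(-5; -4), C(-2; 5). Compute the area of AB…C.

39

Apply the shoelace formula: 2A = Σ (x_i·y_{i+1} − x_{i+1}·y_i), indices taken mod 3.
Σ = (-31) + (-33) + (-14) = -78
Area = |Σ|/2 = 39.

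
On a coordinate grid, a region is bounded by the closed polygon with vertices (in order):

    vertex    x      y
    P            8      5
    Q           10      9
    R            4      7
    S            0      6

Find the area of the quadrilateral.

16

P→Q: (8)(9) − (10)(5) = 22
Q→R: (10)(7) − (4)(9) = 34
R→S: (4)(6) − (0)(7) = 24
S→P: (0)(5) − (8)(6) = -48
Σ = 32
Area = |Σ|/2 = 16.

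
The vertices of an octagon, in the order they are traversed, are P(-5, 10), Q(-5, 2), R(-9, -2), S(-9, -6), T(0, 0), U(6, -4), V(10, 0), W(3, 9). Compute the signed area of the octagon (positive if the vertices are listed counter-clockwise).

Σ = (40) + (28) + (36) + (0) + (0) + (40) + (90) + (75) = 309
Signed area = Σ/2 = 154.5 (positive ⇒ counter-clockwise traversal).

154.5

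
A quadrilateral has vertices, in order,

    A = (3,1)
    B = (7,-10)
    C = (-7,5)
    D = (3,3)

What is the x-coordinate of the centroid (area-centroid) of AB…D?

131/171

Apply Gauss's area formula. First the cross-terms c_i = x_i·y_{i+1} − x_{i+1}·y_i:
  -37, -35, -36, -6  ⇒  2A = -114, A = -57.
Then Σ (x_i + x_{i+1})·c_i = -262, so x̄ = -262 / (6·(-57)) = 131/171.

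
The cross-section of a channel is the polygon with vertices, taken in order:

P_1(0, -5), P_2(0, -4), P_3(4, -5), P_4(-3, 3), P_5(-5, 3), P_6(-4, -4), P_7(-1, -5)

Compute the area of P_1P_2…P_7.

P_1→P_2: (0)(-4) − (0)(-5) = 0
P_2→P_3: (0)(-5) − (4)(-4) = 16
P_3→P_4: (4)(3) − (-3)(-5) = -3
P_4→P_5: (-3)(3) − (-5)(3) = 6
P_5→P_6: (-5)(-4) − (-4)(3) = 32
P_6→P_7: (-4)(-5) − (-1)(-4) = 16
P_7→P_1: (-1)(-5) − (0)(-5) = 5
Σ = 72
Area = |Σ|/2 = 36.

36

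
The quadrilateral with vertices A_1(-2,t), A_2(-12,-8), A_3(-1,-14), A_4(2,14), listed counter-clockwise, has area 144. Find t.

The doubled signed area Σ (x_i y_{i+1} − x_{i+1} y_i) is linear in t.
With t=0 it equals 218; the coefficient of t is 14 (from the two edges through A_1).
So 14·t + 218 = 2·144 = 288 ⇒ t = 5.

5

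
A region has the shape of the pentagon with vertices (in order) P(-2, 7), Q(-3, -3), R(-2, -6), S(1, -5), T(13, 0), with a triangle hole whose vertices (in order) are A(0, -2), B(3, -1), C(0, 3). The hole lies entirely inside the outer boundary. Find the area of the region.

Outer boundary:
Apply the shoelace (surveyor's) formula: 2A = Σ (x_i·y_{i+1} − x_{i+1}·y_i), indices taken mod 5.
Cross-terms: 27, 12, 16, 65, 91  ⇒  Σ = 211
Area = |Σ|/2 = 105.5.
Hole:
Apply the surveyor's formula: 2A = Σ (x_i·y_{i+1} − x_{i+1}·y_i), indices taken mod 3.
A→B: (0)(-1) − (3)(-2) = 6
B→C: (3)(3) − (0)(-1) = 9
C→A: (0)(-2) − (0)(3) = 0
Σ = 15
Area = |Σ|/2 = 7.5.
Net area = 105.5 − 7.5 = 98.

98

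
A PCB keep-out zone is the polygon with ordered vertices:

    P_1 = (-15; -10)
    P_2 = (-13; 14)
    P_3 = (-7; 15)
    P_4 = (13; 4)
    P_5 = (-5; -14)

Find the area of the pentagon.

Apply the surveyor's formula: 2A = Σ (x_i·y_{i+1} − x_{i+1}·y_i), indices taken mod 5.
Σ = (-340) + (-97) + (-223) + (-162) + (-160) = -982
Area = |Σ|/2 = 491.

491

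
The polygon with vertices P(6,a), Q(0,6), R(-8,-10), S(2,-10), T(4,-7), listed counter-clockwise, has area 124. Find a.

The doubled signed area Σ (x_i y_{i+1} − x_{i+1} y_i) is linear in a.
With a=0 it equals 252; the coefficient of a is 4 (from the two edges through P).
So 4·a + 252 = 2·124 = 248 ⇒ a = -1.

-1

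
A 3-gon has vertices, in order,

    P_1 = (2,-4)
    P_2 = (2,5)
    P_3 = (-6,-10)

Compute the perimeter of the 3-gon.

36

|P_1P_2| = √((0)² + (9)²) = √81 = 9
|P_2P_3| = √((-8)² + (-15)²) = √289 = 17
|P_3P_1| = √((8)² + (6)²) = √100 = 10
Perimeter = 9 + 17 + 10 = 36.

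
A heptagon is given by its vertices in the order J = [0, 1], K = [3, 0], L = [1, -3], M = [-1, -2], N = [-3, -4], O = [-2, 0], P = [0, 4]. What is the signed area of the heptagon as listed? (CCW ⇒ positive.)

Apply the surveyor's formula: 2A = Σ (x_i·y_{i+1} − x_{i+1}·y_i), indices taken mod 7.
Σ = (-3) + (-9) + (-5) + (-2) + (-8) + (-8) + (0) = -35
Signed area = Σ/2 = -17.5 (negative ⇒ clockwise traversal).

-17.5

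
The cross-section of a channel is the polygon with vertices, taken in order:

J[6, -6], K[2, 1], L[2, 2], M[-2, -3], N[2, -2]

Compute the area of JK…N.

14

Apply Gauss's area formula: 2A = Σ (x_i·y_{i+1} − x_{i+1}·y_i), indices taken mod 5.
J→K: (6)(1) − (2)(-6) = 18
K→L: (2)(2) − (2)(1) = 2
L→M: (2)(-3) − (-2)(2) = -2
M→N: (-2)(-2) − (2)(-3) = 10
N→J: (2)(-6) − (6)(-2) = 0
Σ = 28
Area = |Σ|/2 = 14.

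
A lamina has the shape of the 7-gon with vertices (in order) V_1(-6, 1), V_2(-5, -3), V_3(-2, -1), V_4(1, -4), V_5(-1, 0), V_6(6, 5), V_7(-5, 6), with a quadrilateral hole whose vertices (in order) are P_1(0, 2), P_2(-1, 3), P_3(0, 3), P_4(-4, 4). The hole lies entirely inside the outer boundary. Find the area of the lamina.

55.5

Outer boundary:
Σ = (23) + (-1) + (9) + (-4) + (-5) + (61) + (31) = 114
Area = |Σ|/2 = 57.
Hole:
Apply the shoelace formula: 2A = Σ (x_i·y_{i+1} − x_{i+1}·y_i), indices taken mod 4.
Cross-terms: 2, -3, 12, -8  ⇒  Σ = 3
Area = |Σ|/2 = 1.5.
Net area = 57 − 1.5 = 55.5.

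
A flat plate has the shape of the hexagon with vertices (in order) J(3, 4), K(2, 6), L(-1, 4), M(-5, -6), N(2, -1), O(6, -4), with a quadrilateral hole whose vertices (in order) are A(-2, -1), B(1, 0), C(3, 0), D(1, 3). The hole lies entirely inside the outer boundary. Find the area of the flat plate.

Outer boundary:
Apply Gauss's area formula: 2A = Σ (x_i·y_{i+1} − x_{i+1}·y_i), indices taken mod 6.
Cross-terms: 10, 14, 26, 17, -2, 36  ⇒  Σ = 101
Area = |Σ|/2 = 50.5.
Hole:
A→B: (-2)(0) − (1)(-1) = 1
B→C: (1)(0) − (3)(0) = 0
C→D: (3)(3) − (1)(0) = 9
D→A: (1)(-1) − (-2)(3) = 5
Σ = 15
Area = |Σ|/2 = 7.5.
Net area = 50.5 − 7.5 = 43.

43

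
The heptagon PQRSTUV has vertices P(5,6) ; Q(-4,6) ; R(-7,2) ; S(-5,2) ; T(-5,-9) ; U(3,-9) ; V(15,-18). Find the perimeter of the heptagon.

|PQ| = √((-9)² + (0)²) = √81 = 9
|QR| = √((-3)² + (-4)²) = √25 = 5
|RS| = √((2)² + (0)²) = √4 = 2
|ST| = √((0)² + (-11)²) = √121 = 11
|TU| = √((8)² + (0)²) = √64 = 8
|UV| = √((12)² + (-9)²) = √225 = 15
|VP| = √((-10)² + (24)²) = √676 = 26
Perimeter = 9 + 5 + 2 + 11 + 8 + 15 + 26 = 76.

76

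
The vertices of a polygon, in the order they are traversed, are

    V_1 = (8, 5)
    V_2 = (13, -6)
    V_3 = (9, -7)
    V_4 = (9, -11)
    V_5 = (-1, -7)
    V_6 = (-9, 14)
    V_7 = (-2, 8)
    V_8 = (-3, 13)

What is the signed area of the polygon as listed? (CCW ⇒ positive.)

-251

Apply the surveyor's formula: 2A = Σ (x_i·y_{i+1} − x_{i+1}·y_i), indices taken mod 8.
Σ = (-113) + (-37) + (-36) + (-74) + (-77) + (-44) + (-2) + (-119) = -502
Signed area = Σ/2 = -251 (negative ⇒ clockwise traversal).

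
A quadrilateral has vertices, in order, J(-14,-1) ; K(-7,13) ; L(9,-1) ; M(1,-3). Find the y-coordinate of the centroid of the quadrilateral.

3

Apply Gauss's area formula. First the cross-terms c_i = x_i·y_{i+1} − x_{i+1}·y_i:
  -189, -110, -26, -43  ⇒  2A = -368, A = -184.
Then Σ (y_i + y_{i+1})·c_i = -3312, so ȳ = -3312 / (6·(-184)) = 3.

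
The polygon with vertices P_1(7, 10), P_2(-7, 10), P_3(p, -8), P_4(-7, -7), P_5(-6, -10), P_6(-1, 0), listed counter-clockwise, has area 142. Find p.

-8

The doubled signed area Σ (x_i y_{i+1} − x_{i+1} y_i) is linear in p.
With p=0 it equals 148; the coefficient of p is -17 (from the two edges through P_3).
So -17·p + 148 = 2·142 = 284 ⇒ p = -8.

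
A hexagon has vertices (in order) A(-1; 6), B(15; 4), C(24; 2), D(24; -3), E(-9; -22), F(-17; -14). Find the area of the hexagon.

599.5

Σ = (-94) + (-66) + (-120) + (-555) + (-248) + (-116) = -1199
Area = |Σ|/2 = 599.5.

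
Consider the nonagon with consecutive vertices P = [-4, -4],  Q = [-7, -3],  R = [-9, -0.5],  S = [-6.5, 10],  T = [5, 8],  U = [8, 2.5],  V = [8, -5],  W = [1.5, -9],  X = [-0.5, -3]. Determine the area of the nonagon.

Apply the shoelace (surveyor's) formula: 2A = Σ (x_i·y_{i+1} − x_{i+1}·y_i), indices taken mod 9.
Σ = (-16) + (-23.5) + (-93.25) + (-102) + (-51.5) + (-60) + (-64.5) + (-9) + (-10) = -429.75
Area = |Σ|/2 = 214.875.

214.875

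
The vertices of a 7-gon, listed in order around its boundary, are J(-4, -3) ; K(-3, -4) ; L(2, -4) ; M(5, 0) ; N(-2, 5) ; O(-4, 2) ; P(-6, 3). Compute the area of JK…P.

59

Apply Gauss's area formula: 2A = Σ (x_i·y_{i+1} − x_{i+1}·y_i), indices taken mod 7.
Σ = (7) + (20) + (20) + (25) + (16) + (0) + (30) = 118
Area = |Σ|/2 = 59.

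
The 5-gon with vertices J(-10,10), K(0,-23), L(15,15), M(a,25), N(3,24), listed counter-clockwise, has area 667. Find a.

21

The doubled signed area Σ (x_i y_{i+1} − x_{i+1} y_i) is linear in a.
With a=0 it equals 1145; the coefficient of a is 9 (from the two edges through M).
So 9·a + 1145 = 2·667 = 1334 ⇒ a = 21.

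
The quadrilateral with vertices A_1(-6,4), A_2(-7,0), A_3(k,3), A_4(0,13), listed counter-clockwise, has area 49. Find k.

1

The doubled signed area Σ (x_i y_{i+1} − x_{i+1} y_i) is linear in k.
With k=0 it equals 85; the coefficient of k is 13 (from the two edges through A_3).
So 13·k + 85 = 2·49 = 98 ⇒ k = 1.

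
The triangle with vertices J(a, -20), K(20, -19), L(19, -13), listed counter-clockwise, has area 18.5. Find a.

14

Write out the shoelace sum; only the two edges meeting at J involve a:
2·Area = [(19·(-20) − a·(-13)) + (a·(-19) − 20·(-20))] + 101
       = -6·a + 121 = 37
⇒ a = 14.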